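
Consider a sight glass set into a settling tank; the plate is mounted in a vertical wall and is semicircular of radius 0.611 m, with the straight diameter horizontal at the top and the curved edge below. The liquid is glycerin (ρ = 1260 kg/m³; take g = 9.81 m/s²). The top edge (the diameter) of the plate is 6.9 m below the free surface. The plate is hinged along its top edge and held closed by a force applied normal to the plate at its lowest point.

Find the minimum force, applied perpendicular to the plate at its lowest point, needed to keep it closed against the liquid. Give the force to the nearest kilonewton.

P ≈ 22 kN

γ = ρg = 1260 × 9.81 / 1000 = 12.3606 kN/m³.
The centroid of a semicircle lies 4r/(3π) = 0.259316 m from the diameter, here below the top edge, so the centroid depth is h_c = 6.9 + 0.259316 = 7.15932 m.
A = πr²/2 = π × 0.611²/2 = 0.586411 m².
Resultant F = γ·h_c·A = 12.3606 × 7.15932 × 0.586411 = 51.8936 kN.
I_c = (π/8 − 8/(9π))·r⁴ = 0.109757 × 0.611⁴ = 0.0152967 m⁴.
Centre of pressure: y_p = y_c + I_c/(y_c·A) = 7.15932 + 0.0152967/(7.15932 × 0.586411) = 7.15932 + 0.00364354 = 7.16296 m along the plane.
The resultant acts 0.259316 + 0.00364354 = 0.26296 m (along the plate) below the hinge at the top edge, so the moment about the hinge is M = F × 0.26296 = 51.8936 × 0.26296 = 13.6459 kN·m.
A normal force at the bottom, 0.611 m from the hinge, must supply this moment: P = 13.6459/0.611 = 22.3337 kN.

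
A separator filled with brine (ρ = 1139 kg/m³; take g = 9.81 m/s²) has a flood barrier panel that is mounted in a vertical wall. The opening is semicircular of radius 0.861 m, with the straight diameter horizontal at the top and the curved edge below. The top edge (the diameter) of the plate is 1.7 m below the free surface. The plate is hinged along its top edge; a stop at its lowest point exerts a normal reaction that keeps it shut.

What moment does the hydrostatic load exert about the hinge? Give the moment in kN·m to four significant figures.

M ≈ 10.49 kN·m

γ = ρg = 1139 × 9.81 / 1000 = 11.17359 kN/m³.
The centroid of a semicircle lies 4r/(3π) = 0.36542 m from the diameter, here below the top edge, so the centroid depth is h_c = 1.7 + 0.36542 = 2.06542 m.
A = πr²/2 = π × 0.861²/2 = 1.16446 m².
Resultant F = γ·h_c·A = 11.17359 × 2.06542 × 1.16446 = 26.8736 kN.
I_c = (π/8 − 8/(9π))·r⁴ = 0.109757 × 0.861⁴ = 0.0603177 m⁴.
Centre of pressure: y_p = y_c + I_c/(y_c·A) = 2.06542 + 0.0603177/(2.06542 × 1.16446) = 2.06542 + 0.0250791 = 2.0905 m along the plane.
The resultant acts 0.36542 + 0.0250791 = 0.390499 m (along the plate) below the hinge at the top edge, so the moment about the hinge is M = F × 0.390499 = 26.8736 × 0.390499 = 10.4941 kN·m.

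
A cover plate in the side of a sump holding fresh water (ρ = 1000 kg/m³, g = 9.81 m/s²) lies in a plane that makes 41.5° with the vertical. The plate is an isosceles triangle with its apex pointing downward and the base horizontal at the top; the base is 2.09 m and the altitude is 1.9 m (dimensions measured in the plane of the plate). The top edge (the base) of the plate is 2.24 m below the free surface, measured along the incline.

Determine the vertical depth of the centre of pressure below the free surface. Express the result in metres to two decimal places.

γ = ρg = 1000 × 9.81 = 9810 N/m³ = 9.81 kN/m³.
The plate makes 41.5° with the vertical, i.e. θ = 90° − 41.5° = 48.5° to the horizontal. Measuring y along the incline from the free-surface line, vertical depth h = y·sinθ with sinθ = 0.748956.
With the apex down, the centroid sits h/3 = 1.9/3 = 0.633333 m below the base (the top edge), so y_c = 2.24 + 0.633333 = 2.87333 m and h_c = 2.87333 × 0.748956 = 2.152 m.
A = ½ × 2.09 × 1.9 = 1.9855 m².
Resultant F = γ·h_c·A = 9.81 × 2.152 × 1.9855 = 41.9161 kN.
I_c = b·h³/36 = 2.09 × 1.9³/36 = 0.398203 m⁴.
Centre of pressure: y_p = y_c + I_c/(y_c·A) = 2.87333 + 0.398203/(2.87333 × 1.9855) = 2.87333 + 0.069799 = 2.94313 m along the plane.
Vertically, h_p = y_p·sinθ = 2.94313 × 0.748956 = 2.20427 m.

h_p = 2.20 m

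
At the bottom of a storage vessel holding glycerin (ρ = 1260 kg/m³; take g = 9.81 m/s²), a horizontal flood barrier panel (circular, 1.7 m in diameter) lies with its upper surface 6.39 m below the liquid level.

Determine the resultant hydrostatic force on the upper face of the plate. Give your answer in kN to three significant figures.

γ = ρg = 1260 × 9.81 / 1000 = 12.3606 kN/m³.
The plate is horizontal, so pressure is uniform at p = γ·h = 12.3606 × 6.39 = 78.9842 kN/m².
A = π(0.85)² = 2.2698 m².
F = p·A = 78.9842 × 2.2698 = 179.278 kN.

F ≈ 179 kN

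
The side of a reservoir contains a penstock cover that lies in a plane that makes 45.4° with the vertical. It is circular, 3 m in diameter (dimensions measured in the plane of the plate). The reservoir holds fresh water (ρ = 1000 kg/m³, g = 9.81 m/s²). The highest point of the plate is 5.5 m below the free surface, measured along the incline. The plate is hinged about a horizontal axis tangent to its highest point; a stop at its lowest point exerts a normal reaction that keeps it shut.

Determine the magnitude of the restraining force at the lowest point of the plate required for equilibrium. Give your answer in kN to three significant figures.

γ = ρg = 1000 × 9.81 = 9810 N/m³ = 9.81 kN/m³.
The plate makes 45.4° with the vertical, i.e. θ = 90° − 45.4° = 44.6° to the horizontal. Measuring y along the incline from the free-surface line, vertical depth h = y·sinθ with sinθ = 0.702153.
The centroid is at the centre, 1.5 m below the top of the plate, so y_c = 5.5 + 1.5 = 7 m and h_c = 7 × 0.702153 = 4.91507 m.
A = π(1.5)² = 7.06858 m².
Resultant F = γ·h_c·A = 9.81 × 4.91507 × 7.06858 = 340.825 kN.
I_c = πr⁴/4 = π × 1.5⁴/4 = 3.97608 m⁴.
Centre of pressure: y_p = y_c + I_c/(y_c·A) = 7 + 3.97608/(7 × 7.06858) = 7 + 0.0803572 = 7.08036 m along the plane.
The resultant acts 1.5 + 0.0803572 = 1.58036 m (along the plate) below the hinge at the top edge, so the moment about the hinge is M = F × 1.58036 = 340.825 × 1.58036 = 538.626 kN·m.
A normal force at the bottom, 3 m from the hinge, must supply this moment: P = 538.626/3 = 179.542 kN.

P ≈ 180 kN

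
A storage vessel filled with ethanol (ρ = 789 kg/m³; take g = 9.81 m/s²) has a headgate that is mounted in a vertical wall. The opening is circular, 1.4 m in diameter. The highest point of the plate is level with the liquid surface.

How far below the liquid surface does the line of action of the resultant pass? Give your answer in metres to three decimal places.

γ = ρg = 789 × 9.81 / 1000 = 7.74009 kN/m³.
The centroid is at the centre, 0.7 m below the top of the plate, so the centroid depth is h_c = 0.7 m.
A = π(0.7)² = 1.53938 m².
Resultant F = γ·h_c·A = 7.74009 × 0.7 × 1.53938 = 8.34046 kN.
I_c = πr⁴/4 = π × 0.7⁴/4 = 0.188574 m⁴.
Centre of pressure: y_p = y_c + I_c/(y_c·A) = 0.7 + 0.188574/(0.7 × 1.53938) = 0.7 + 0.175 = 0.875 m along the plane.

h_p = 0.875 m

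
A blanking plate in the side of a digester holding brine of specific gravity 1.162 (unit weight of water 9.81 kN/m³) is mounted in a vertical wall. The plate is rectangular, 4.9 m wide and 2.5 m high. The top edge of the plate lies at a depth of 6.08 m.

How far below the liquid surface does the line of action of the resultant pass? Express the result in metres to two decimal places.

γ = 1.162 × 9.81 = 11.39922 kN/m³.
The centroid lies 2.5/2 = 1.25 m below the top edge, so the centroid depth is h_c = 6.08 + 1.25 = 7.33 m.
A = 4.9 × 2.5 = 12.25 m².
Resultant F = γ·h_c·A = 11.39922 × 7.33 × 12.25 = 1023.56 kN.
I_c = b·h³/12 = 4.9 × 2.5³/12 = 6.38021 m⁴.
Centre of pressure: y_p = y_c + I_c/(y_c·A) = 7.33 + 6.38021/(7.33 × 12.25) = 7.33 + 0.071055 = 7.40106 m along the plane.

h_p = 7.40 m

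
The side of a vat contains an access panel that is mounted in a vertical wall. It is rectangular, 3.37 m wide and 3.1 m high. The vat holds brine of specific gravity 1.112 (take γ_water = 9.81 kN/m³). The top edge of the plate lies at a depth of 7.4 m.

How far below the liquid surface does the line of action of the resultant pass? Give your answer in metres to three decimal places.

h_p = 9.039 m

γ = 1.112 × 9.81 = 10.90872 kN/m³.
The centroid lies 3.1/2 = 1.55 m below the top edge, so the centroid depth is h_c = 7.4 + 1.55 = 8.95 m.
A = 3.37 × 3.1 = 10.447 m².
Resultant F = γ·h_c·A = 10.90872 × 8.95 × 10.447 = 1019.97 kN.
I_c = b·h³/12 = 3.37 × 3.1³/12 = 8.36631 m⁴.
Centre of pressure: y_p = y_c + I_c/(y_c·A) = 8.95 + 8.36631/(8.95 × 10.447) = 8.95 + 0.0894786 = 9.03948 m along the plane.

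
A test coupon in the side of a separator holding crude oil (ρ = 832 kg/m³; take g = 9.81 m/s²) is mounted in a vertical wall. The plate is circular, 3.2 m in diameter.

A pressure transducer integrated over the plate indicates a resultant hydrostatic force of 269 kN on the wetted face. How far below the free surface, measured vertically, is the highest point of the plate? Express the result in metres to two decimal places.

d_top ≈ 2.50 m

γ = ρg = 832 × 9.81 / 1000 = 8.16192 kN/m³.
A = π(1.6)² = 8.04248 m².
From F = γ·h_c·A, the centroid depth is h_c = 269/(8.16192 × 8.04248) = 4.09798 m.
The centroid is at the centre, 1.6 m below the top of the plate, so the highest point sits at h_top = 4.09798 − 1.6 = 2.49798 m below the surface.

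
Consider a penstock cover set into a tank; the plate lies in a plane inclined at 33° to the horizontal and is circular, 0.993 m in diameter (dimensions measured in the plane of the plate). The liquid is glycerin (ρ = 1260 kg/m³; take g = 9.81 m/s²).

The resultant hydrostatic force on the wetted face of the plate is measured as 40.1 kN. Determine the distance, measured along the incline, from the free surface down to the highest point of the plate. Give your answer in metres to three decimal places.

γ = ρg = 1260 × 9.81 / 1000 = 12.3606 kN/m³.
A = π(0.4965)² = 0.774441 m².
From F = γ·h_c·A, the centroid depth is h_c = 40.1/(12.3606 × 0.774441) = 4.18906 m.
Let θ = 33° be the plate's angle to the horizontal; measure y along the incline from where the plane meets the free surface. Vertical depth h = y·sinθ with sinθ = 0.544639.
Along the incline, y_c = h_c/sinθ = 4.18906/0.544639 = 7.69144 m.
The centroid is at the centre, 0.4965 m below the top of the plate, so the highest point sits at y_top = 7.69144 − 0.4965 = 7.19494 m along the incline.

y_top ≈ 7.195 m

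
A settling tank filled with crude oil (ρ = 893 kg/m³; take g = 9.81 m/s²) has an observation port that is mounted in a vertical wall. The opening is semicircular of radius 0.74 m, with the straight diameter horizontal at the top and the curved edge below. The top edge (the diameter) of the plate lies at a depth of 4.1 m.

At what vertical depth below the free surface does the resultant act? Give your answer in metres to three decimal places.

h_p = 4.423 m

γ = ρg = 893 × 9.81 / 1000 = 8.76033 kN/m³.
The centroid of a semicircle lies 4r/(3π) = 0.314066 m from the diameter, here below the top edge, so the centroid depth is h_c = 4.1 + 0.314066 = 4.41407 m.
A = πr²/2 = π × 0.74²/2 = 0.860168 m².
Resultant F = γ·h_c·A = 8.76033 × 4.41407 × 0.860168 = 33.2616 kN.
I_c = (π/8 − 8/(9π))·r⁴ = 0.109757 × 0.74⁴ = 0.0329124 m⁴.
Centre of pressure: y_p = y_c + I_c/(y_c·A) = 4.41407 + 0.0329124/(4.41407 × 0.860168) = 4.41407 + 0.00866836 = 4.42274 m along the plane.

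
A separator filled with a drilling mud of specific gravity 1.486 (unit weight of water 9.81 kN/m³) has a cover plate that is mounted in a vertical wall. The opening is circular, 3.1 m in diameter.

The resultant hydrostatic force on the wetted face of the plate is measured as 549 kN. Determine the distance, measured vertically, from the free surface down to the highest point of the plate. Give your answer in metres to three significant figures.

γ = 1.486 × 9.81 = 14.57766 kN/m³.
A = π(1.55)² = 7.54768 m².
From F = γ·h_c·A, the centroid depth is h_c = 549/(14.57766 × 7.54768) = 4.98966 m.
The centroid is at the centre, 1.55 m below the top of the plate, so the highest point sits at h_top = 4.98966 − 1.55 = 3.43966 m below the surface.

d_top ≈ 3.44 m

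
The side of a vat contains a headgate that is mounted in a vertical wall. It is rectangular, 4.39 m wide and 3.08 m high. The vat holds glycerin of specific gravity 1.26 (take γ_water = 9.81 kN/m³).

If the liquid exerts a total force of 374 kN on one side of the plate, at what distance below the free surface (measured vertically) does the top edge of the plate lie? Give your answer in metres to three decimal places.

γ = 1.26 × 9.81 = 12.3606 kN/m³.
A = 4.39 × 3.08 = 13.5212 m².
From F = γ·h_c·A, the centroid depth is h_c = 374/(12.3606 × 13.5212) = 2.23778 m.
The centroid lies 3.08/2 = 1.54 m below the top edge, so the top edge sits at h_top = 2.23778 − 1.54 = 0.69778 m below the surface.

d_top ≈ 0.698 m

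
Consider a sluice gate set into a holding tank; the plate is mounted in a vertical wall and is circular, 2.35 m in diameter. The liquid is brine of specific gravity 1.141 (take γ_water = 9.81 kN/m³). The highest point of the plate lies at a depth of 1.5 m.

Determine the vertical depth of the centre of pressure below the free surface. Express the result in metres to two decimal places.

h_p = 2.80 m

γ = 1.141 × 9.81 = 11.19321 kN/m³.
The centroid is at the centre, 1.175 m below the top of the plate, so the centroid depth is h_c = 1.5 + 1.175 = 2.675 m.
A = π(1.175)² = 4.33736 m².
Resultant F = γ·h_c·A = 11.19321 × 2.675 × 4.33736 = 129.869 kN.
I_c = πr⁴/4 = π × 1.175⁴/4 = 1.49707 m⁴.
Centre of pressure: y_p = y_c + I_c/(y_c·A) = 2.675 + 1.49707/(2.675 × 4.33736) = 2.675 + 0.129031 = 2.80403 m along the plane.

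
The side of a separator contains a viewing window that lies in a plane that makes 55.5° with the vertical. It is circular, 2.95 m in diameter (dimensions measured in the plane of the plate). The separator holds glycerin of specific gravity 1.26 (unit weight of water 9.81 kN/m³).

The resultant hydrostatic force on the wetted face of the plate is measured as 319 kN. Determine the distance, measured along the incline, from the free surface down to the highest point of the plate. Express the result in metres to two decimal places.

y_top ≈ 5.19 m

γ = 1.26 × 9.81 = 12.3606 kN/m³.
A = π(1.475)² = 6.83493 m².
From F = γ·h_c·A, the centroid depth is h_c = 319/(12.3606 × 6.83493) = 3.77587 m.
The plate makes 55.5° with the vertical, i.e. θ = 90° − 55.5° = 34.5° to the horizontal. Measuring y along the incline from the free-surface line, vertical depth h = y·sinθ with sinθ = 0.566406.
Along the incline, y_c = h_c/sinθ = 3.77587/0.566406 = 6.66637 m.
The centroid is at the centre, 1.475 m below the top of the plate, so the highest point sits at y_top = 6.66637 − 1.475 = 5.19137 m along the incline.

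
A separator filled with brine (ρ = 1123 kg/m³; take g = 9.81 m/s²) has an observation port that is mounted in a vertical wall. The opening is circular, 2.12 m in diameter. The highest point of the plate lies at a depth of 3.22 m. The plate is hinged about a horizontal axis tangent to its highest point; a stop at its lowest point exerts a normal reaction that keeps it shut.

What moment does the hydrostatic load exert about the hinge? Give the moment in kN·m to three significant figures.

γ = ρg = 1123 × 9.81 / 1000 = 11.01663 kN/m³.
The centroid is at the centre, 1.06 m below the top of the plate, so the centroid depth is h_c = 3.22 + 1.06 = 4.28 m.
A = π(1.06)² = 3.52989 m².
Resultant F = γ·h_c·A = 11.01663 × 4.28 × 3.52989 = 166.438 kN.
I_c = πr⁴/4 = π × 1.06⁴/4 = 0.991547 m⁴.
Centre of pressure: y_p = y_c + I_c/(y_c·A) = 4.28 + 0.991547/(4.28 × 3.52989) = 4.28 + 0.0656309 = 4.34563 m along the plane.
The resultant acts 1.06 + 0.0656309 = 1.12563 m (along the plate) below the hinge at the top edge, so the moment about the hinge is M = F × 1.12563 = 166.438 × 1.12563 = 187.348 kN·m.

M ≈ 187 kN·m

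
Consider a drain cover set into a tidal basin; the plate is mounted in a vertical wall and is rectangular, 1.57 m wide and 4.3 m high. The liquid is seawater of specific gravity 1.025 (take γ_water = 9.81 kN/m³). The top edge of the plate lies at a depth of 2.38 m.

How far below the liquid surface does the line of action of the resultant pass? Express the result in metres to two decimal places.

h_p = 4.87 m

γ = 1.025 × 9.81 = 10.05525 kN/m³.
The centroid lies 4.3/2 = 2.15 m below the top edge, so the centroid depth is h_c = 2.38 + 2.15 = 4.53 m.
A = 1.57 × 4.3 = 6.751 m².
Resultant F = γ·h_c·A = 10.05525 × 4.53 × 6.751 = 307.51 kN.
I_c = b·h³/12 = 1.57 × 4.3³/12 = 10.4022 m⁴.
Centre of pressure: y_p = y_c + I_c/(y_c·A) = 4.53 + 10.4022/(4.53 × 6.751) = 4.53 + 0.340141 = 4.87014 m along the plane.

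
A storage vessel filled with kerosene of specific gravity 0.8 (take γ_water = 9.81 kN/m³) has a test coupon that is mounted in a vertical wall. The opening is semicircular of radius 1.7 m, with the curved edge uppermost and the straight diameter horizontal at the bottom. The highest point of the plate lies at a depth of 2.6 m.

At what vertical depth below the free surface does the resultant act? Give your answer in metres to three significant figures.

h_p = 3.63 m

γ = 0.8 × 9.81 = 7.848 kN/m³.
The centroid lies 4r/(3π) = 0.721502 m above the diameter, so r − 4r/(3π) = 1.7 − 0.721502 = 0.978498 m below the topmost point, so the centroid depth is h_c = 2.6 + 0.978498 = 3.5785 m.
A = πr²/2 = π × 1.7²/2 = 4.5396 m².
Resultant F = γ·h_c·A = 7.848 × 3.5785 × 4.5396 = 127.49 kN.
I_c = (π/8 − 8/(9π))·r⁴ = 0.109757 × 1.7⁴ = 0.916701 m⁴.
Centre of pressure: y_p = y_c + I_c/(y_c·A) = 3.5785 + 0.916701/(3.5785 × 4.5396) = 3.5785 + 0.0564299 = 3.63493 m along the plane.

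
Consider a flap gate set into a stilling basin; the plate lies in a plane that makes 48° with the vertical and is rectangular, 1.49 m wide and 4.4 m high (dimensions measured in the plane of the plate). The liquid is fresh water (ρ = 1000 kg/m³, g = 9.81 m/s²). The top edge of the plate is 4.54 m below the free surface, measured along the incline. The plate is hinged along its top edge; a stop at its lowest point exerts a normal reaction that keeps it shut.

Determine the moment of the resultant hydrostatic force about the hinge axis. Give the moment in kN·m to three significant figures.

γ = ρg = 1000 × 9.81 = 9810 N/m³ = 9.81 kN/m³.
The plate makes 48° with the vertical, i.e. θ = 90° − 48° = 42° to the horizontal. Measuring y along the incline from the free-surface line, vertical depth h = y·sinθ with sinθ = 0.669131.
The centroid lies 4.4/2 = 2.2 m below the top edge, so y_c = 4.54 + 2.2 = 6.74 m and h_c = 6.74 × 0.669131 = 4.50994 m.
A = 1.49 × 4.4 = 6.556 m².
Resultant F = γ·h_c·A = 9.81 × 4.50994 × 6.556 = 290.054 kN.
I_c = b·h³/12 = 1.49 × 4.4³/12 = 10.577 m⁴.
Centre of pressure: y_p = y_c + I_c/(y_c·A) = 6.74 + 10.577/(6.74 × 6.556) = 6.74 + 0.239367 = 6.97937 m along the plane.
The resultant acts 2.2 + 0.239367 = 2.43937 m (along the plate) below the hinge at the top edge, so the moment about the hinge is M = F × 2.43937 = 290.054 × 2.43937 = 707.549 kN·m.

M ≈ 708 kN·m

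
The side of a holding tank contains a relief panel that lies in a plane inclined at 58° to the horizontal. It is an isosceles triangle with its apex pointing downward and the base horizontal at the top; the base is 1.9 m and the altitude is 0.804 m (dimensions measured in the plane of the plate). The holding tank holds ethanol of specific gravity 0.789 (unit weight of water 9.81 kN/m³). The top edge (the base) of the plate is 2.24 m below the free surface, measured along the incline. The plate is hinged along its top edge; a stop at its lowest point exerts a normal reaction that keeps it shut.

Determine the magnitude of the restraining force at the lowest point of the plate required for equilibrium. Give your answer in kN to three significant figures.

γ = 0.789 × 9.81 = 7.74009 kN/m³.
Let θ = 58° be the plate's angle to the horizontal; measure y along the incline from where the plane meets the free surface. Vertical depth h = y·sinθ with sinθ = 0.848048.
With the apex down, the centroid sits h/3 = 0.804/3 = 0.268 m below the base (the top edge), so y_c = 2.24 + 0.268 = 2.508 m and h_c = 2.508 × 0.848048 = 2.1269 m.
A = ½ × 1.9 × 0.804 = 0.7638 m².
Resultant F = γ·h_c·A = 7.74009 × 2.1269 × 0.7638 = 12.574 kN.
I_c = b·h³/36 = 1.9 × 0.804³/36 = 0.0274296 m⁴.
Centre of pressure: y_p = y_c + I_c/(y_c·A) = 2.508 + 0.0274296/(2.508 × 0.7638) = 2.508 + 0.014319 = 2.52232 m along the plane.
The resultant acts 0.268 + 0.014319 = 0.282319 m (along the plate) below the hinge at the top edge, so the moment about the hinge is M = F × 0.282319 = 12.574 × 0.282319 = 3.54988 kN·m.
A normal force at the bottom, 0.804 m from the hinge, must supply this moment: P = 3.54988/0.804 = 4.41527 kN.

P ≈ 4.42 kN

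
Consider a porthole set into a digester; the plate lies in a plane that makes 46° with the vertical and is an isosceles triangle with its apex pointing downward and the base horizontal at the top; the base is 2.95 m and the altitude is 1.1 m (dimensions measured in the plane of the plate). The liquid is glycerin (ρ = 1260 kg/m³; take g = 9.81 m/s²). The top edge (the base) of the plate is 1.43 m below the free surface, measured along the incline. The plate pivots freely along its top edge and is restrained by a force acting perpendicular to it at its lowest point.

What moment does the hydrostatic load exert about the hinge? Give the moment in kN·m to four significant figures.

γ = ρg = 1260 × 9.81 / 1000 = 12.3606 kN/m³.
The plate makes 46° with the vertical, i.e. θ = 90° − 46° = 44° to the horizontal. Measuring y along the incline from the free-surface line, vertical depth h = y·sinθ with sinθ = 0.694658.
With the apex down, the centroid sits h/3 = 1.1/3 = 0.366667 m below the base (the top edge), so y_c = 1.43 + 0.366667 = 1.79667 m and h_c = 1.79667 × 0.694658 = 1.24807 m.
A = ½ × 2.95 × 1.1 = 1.6225 m².
Resultant F = γ·h_c·A = 12.3606 × 1.24807 × 1.6225 = 25.0301 kN.
I_c = b·h³/36 = 2.95 × 1.1³/36 = 0.109068 m⁴.
Centre of pressure: y_p = y_c + I_c/(y_c·A) = 1.79667 + 0.109068/(1.79667 × 1.6225) = 1.79667 + 0.0374149 = 1.83408 m along the plane.
The resultant acts 0.366667 + 0.0374149 = 0.404082 m (along the plate) below the hinge at the top edge, so the moment about the hinge is M = F × 0.404082 = 25.0301 × 0.404082 = 10.1142 kN·m.

M ≈ 10.11 kN·m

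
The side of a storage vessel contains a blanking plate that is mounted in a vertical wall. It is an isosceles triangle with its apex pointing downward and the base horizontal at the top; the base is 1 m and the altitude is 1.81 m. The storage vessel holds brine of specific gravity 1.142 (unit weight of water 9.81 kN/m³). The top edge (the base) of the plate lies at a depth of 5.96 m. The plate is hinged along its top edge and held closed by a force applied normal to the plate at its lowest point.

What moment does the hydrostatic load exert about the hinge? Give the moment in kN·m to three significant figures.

M ≈ 42.0 kN·m

γ = 1.142 × 9.81 = 11.20302 kN/m³.
With the apex down, the centroid sits h/3 = 1.81/3 = 0.603333 m below the base (the top edge), so the centroid depth is h_c = 5.96 + 0.603333 = 6.56333 m.
A = ½ × 1 × 1.81 = 0.905 m².
Resultant F = γ·h_c·A = 11.20302 × 6.56333 × 0.905 = 66.5439 kN.
I_c = b·h³/36 = 1 × 1.81³/36 = 0.164715 m⁴.
Centre of pressure: y_p = y_c + I_c/(y_c·A) = 6.56333 + 0.164715/(6.56333 × 0.905) = 6.56333 + 0.0277307 = 6.59106 m along the plane.
The resultant acts 0.603333 + 0.0277307 = 0.631064 m (along the plate) below the hinge at the top edge, so the moment about the hinge is M = F × 0.631064 = 66.5439 × 0.631064 = 41.9935 kN·m.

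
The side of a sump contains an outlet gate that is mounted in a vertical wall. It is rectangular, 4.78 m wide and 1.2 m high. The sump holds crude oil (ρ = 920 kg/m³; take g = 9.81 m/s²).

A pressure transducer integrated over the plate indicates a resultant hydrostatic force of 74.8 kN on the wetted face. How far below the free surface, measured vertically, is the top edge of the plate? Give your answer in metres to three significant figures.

γ = ρg = 920 × 9.81 / 1000 = 9.0252 kN/m³.
A = 4.78 × 1.2 = 5.736 m².
From F = γ·h_c·A, the centroid depth is h_c = 74.8/(9.0252 × 5.736) = 1.44489 m.
The centroid lies 1.2/2 = 0.6 m below the top edge, so the top edge sits at h_top = 1.44489 − 0.6 = 0.84489 m below the surface.

d_top ≈ 0.845 m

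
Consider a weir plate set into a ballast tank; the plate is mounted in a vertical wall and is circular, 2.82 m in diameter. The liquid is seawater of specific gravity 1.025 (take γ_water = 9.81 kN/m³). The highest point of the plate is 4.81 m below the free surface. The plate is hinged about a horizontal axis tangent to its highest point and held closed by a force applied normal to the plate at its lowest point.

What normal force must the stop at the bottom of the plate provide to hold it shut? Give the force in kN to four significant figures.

P ≈ 206.4 kN

γ = 1.025 × 9.81 = 10.05525 kN/m³.
The centroid is at the centre, 1.41 m below the top of the plate, so the centroid depth is h_c = 4.81 + 1.41 = 6.22 m.
A = π(1.41)² = 6.2458 m².
Resultant F = γ·h_c·A = 10.05525 × 6.22 × 6.2458 = 390.635 kN.
I_c = πr⁴/4 = π × 1.41⁴/4 = 3.10432 m⁴.
Centre of pressure: y_p = y_c + I_c/(y_c·A) = 6.22 + 3.10432/(6.22 × 6.2458) = 6.22 + 0.0799076 = 6.29991 m along the plane.
The resultant acts 1.41 + 0.0799076 = 1.48991 m (along the plate) below the hinge at the top edge, so the moment about the hinge is M = F × 1.48991 = 390.635 × 1.48991 = 582.011 kN·m.
A normal force at the bottom, 2.82 m from the hinge, must supply this moment: P = 582.011/2.82 = 206.387 kN.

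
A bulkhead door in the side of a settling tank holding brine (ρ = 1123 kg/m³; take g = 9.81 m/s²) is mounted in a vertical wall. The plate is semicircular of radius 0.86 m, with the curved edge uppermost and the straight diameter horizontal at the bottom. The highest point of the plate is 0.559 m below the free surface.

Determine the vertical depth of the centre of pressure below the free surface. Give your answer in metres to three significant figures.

h_p = 1.10 m

γ = ρg = 1123 × 9.81 / 1000 = 11.01663 kN/m³.
The centroid lies 4r/(3π) = 0.364995 m above the diameter, so r − 4r/(3π) = 0.86 − 0.364995 = 0.495005 m below the topmost point, so the centroid depth is h_c = 0.559 + 0.495005 = 1.05401 m.
A = πr²/2 = π × 0.86²/2 = 1.16176 m².
Resultant F = γ·h_c·A = 11.01663 × 1.05401 × 1.16176 = 13.4899 kN.
I_c = (π/8 − 8/(9π))·r⁴ = 0.109757 × 0.86⁴ = 0.060038 m⁴.
Centre of pressure: y_p = y_c + I_c/(y_c·A) = 1.05401 + 0.060038/(1.05401 × 1.16176) = 1.05401 + 0.0490304 = 1.10304 m along the plane.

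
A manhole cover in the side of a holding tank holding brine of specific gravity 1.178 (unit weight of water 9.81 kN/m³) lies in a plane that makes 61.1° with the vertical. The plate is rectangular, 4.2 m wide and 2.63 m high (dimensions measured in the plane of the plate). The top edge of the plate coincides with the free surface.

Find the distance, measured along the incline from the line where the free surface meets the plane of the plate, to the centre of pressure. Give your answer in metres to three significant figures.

γ = 1.178 × 9.81 = 11.55618 kN/m³.
The plate makes 61.1° with the vertical, i.e. θ = 90° − 61.1° = 28.9° to the horizontal. Measuring y along the incline from the free-surface line, vertical depth h = y·sinθ with sinθ = 0.483282.
The centroid lies 2.63/2 = 1.315 m below the top edge, so y_c = 1.315 m and h_c = 1.315 × 0.483282 = 0.635516 m.
A = 4.2 × 2.63 = 11.046 m².
Resultant F = γ·h_c·A = 11.55618 × 0.635516 × 11.046 = 81.1233 kN.
I_c = b·h³/12 = 4.2 × 2.63³/12 = 6.36701 m⁴.
Centre of pressure: y_p = y_c + I_c/(y_c·A) = 1.315 + 6.36701/(1.315 × 11.046) = 1.315 + 0.438334 = 1.75333 m along the plane.

y_p = 1.75 m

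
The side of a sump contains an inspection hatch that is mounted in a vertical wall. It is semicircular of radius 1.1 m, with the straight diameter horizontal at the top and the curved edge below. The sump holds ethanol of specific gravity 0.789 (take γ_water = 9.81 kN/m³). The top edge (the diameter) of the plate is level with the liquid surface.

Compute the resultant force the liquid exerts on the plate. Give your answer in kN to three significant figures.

F ≈ 6.87 kN

γ = 0.789 × 9.81 = 7.74009 kN/m³.
The centroid of a semicircle lies 4r/(3π) = 0.466854 m from the diameter, here below the top edge, so the centroid depth is h_c = 0.466854 m.
A = πr²/2 = π × 1.1²/2 = 1.90066 m².
Resultant F = γ·h_c·A = 7.74009 × 0.466854 × 1.90066 = 6.86802 kN.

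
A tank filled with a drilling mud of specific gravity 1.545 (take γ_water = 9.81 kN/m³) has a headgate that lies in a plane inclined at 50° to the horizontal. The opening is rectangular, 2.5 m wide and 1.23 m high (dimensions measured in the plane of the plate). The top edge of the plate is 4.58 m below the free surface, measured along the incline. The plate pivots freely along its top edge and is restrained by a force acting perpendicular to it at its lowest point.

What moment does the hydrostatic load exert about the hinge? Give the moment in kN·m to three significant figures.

M ≈ 119 kN·m

γ = 1.545 × 9.81 = 15.15645 kN/m³.
Let θ = 50° be the plate's angle to the horizontal; measure y along the incline from where the plane meets the free surface. Vertical depth h = y·sinθ with sinθ = 0.766044.
The centroid lies 1.23/2 = 0.615 m below the top edge, so y_c = 4.58 + 0.615 = 5.195 m and h_c = 5.195 × 0.766044 = 3.9796 m.
A = 2.5 × 1.23 = 3.075 m².
Resultant F = γ·h_c·A = 15.15645 × 3.9796 × 3.075 = 185.474 kN.
I_c = b·h³/12 = 2.5 × 1.23³/12 = 0.387681 m⁴.
Centre of pressure: y_p = y_c + I_c/(y_c·A) = 5.195 + 0.387681/(5.195 × 3.075) = 5.195 + 0.0242686 = 5.21927 m along the plane.
The resultant acts 0.615 + 0.0242686 = 0.639269 m (along the plate) below the hinge at the top edge, so the moment about the hinge is M = F × 0.639269 = 185.474 × 0.639269 = 118.568 kN·m.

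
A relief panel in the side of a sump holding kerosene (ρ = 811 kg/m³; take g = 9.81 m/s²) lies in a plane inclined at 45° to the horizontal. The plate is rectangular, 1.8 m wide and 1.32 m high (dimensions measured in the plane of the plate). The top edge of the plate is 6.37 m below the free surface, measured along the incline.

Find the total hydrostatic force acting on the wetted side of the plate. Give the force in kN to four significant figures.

F ≈ 93.97 kN

γ = ρg = 811 × 9.81 / 1000 = 7.95591 kN/m³.
Let θ = 45° be the plate's angle to the horizontal; measure y along the incline from where the plane meets the free surface. Vertical depth h = y·sinθ with sinθ = 0.707107.
The centroid lies 1.32/2 = 0.66 m below the top edge, so y_c = 6.37 + 0.66 = 7.03 m and h_c = 7.03 × 0.707107 = 4.97096 m.
A = 1.8 × 1.32 = 2.376 m².
Resultant F = γ·h_c·A = 7.95591 × 4.97096 × 2.376 = 93.9673 kN.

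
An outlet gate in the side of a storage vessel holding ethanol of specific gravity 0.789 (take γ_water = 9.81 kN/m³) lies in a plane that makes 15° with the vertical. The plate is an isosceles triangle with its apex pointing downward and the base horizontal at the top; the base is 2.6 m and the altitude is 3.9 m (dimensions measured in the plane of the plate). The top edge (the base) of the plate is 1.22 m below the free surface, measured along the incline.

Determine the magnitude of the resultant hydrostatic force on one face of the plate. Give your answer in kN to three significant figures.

γ = 0.789 × 9.81 = 7.74009 kN/m³.
The plate makes 15° with the vertical, i.e. θ = 90° − 15° = 75° to the horizontal. Measuring y along the incline from the free-surface line, vertical depth h = y·sinθ with sinθ = 0.965926.
With the apex down, the centroid sits h/3 = 3.9/3 = 1.3 m below the base (the top edge), so y_c = 1.22 + 1.3 = 2.52 m and h_c = 2.52 × 0.965926 = 2.43413 m.
A = ½ × 2.6 × 3.9 = 5.07 m².
Resultant F = γ·h_c·A = 7.74009 × 2.43413 × 5.07 = 95.5208 kN.

F ≈ 95.5 kN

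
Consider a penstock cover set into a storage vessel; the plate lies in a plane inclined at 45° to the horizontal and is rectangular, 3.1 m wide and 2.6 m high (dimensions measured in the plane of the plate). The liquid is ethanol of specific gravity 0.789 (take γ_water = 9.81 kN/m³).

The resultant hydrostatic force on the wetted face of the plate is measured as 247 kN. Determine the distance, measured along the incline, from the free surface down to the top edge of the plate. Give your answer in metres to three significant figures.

γ = 0.789 × 9.81 = 7.74009 kN/m³.
A = 3.1 × 2.6 = 8.06 m².
From F = γ·h_c·A, the centroid depth is h_c = 247/(7.74009 × 8.06) = 3.95928 m.
Let θ = 45° be the plate's angle to the horizontal; measure y along the incline from where the plane meets the free surface. Vertical depth h = y·sinθ with sinθ = 0.707107.
Along the incline, y_c = h_c/sinθ = 3.95928/0.707107 = 5.59927 m.
The centroid lies 2.6/2 = 1.3 m below the top edge, so the top edge sits at y_top = 5.59927 − 1.3 = 4.29927 m along the incline.

y_top ≈ 4.30 m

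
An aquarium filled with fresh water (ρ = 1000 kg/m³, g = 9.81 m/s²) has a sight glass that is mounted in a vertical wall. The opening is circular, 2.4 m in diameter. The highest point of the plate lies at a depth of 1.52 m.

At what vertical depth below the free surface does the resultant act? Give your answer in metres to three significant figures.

h_p = 2.85 m

γ = ρg = 1000 × 9.81 = 9810 N/m³ = 9.81 kN/m³.
The centroid is at the centre, 1.2 m below the top of the plate, so the centroid depth is h_c = 1.52 + 1.2 = 2.72 m.
A = π(1.2)² = 4.52389 m².
Resultant F = γ·h_c·A = 9.81 × 2.72 × 4.52389 = 120.712 kN.
I_c = πr⁴/4 = π × 1.2⁴/4 = 1.6286 m⁴.
Centre of pressure: y_p = y_c + I_c/(y_c·A) = 2.72 + 1.6286/(2.72 × 4.52389) = 2.72 + 0.132353 = 2.85235 m along the plane.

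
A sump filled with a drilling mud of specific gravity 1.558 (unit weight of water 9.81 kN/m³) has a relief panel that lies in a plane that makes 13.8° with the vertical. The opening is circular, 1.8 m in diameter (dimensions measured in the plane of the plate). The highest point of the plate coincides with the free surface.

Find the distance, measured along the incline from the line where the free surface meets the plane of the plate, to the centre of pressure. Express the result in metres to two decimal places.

γ = 1.558 × 9.81 = 15.28398 kN/m³.
The plate makes 13.8° with the vertical, i.e. θ = 90° − 13.8° = 76.2° to the horizontal. Measuring y along the incline from the free-surface line, vertical depth h = y·sinθ with sinθ = 0.971134.
The centroid is at the centre, 0.9 m below the top of the plate, so y_c = 0.9 m and h_c = 0.9 × 0.971134 = 0.874021 m.
A = π(0.9)² = 2.54469 m².
Resultant F = γ·h_c·A = 15.28398 × 0.874021 × 2.54469 = 33.9933 kN.
I_c = πr⁴/4 = π × 0.9⁴/4 = 0.5153 m⁴.
Centre of pressure: y_p = y_c + I_c/(y_c·A) = 0.9 + 0.5153/(0.9 × 2.54469) = 0.9 + 0.225 = 1.125 m along the plane.

y_p = 1.13 m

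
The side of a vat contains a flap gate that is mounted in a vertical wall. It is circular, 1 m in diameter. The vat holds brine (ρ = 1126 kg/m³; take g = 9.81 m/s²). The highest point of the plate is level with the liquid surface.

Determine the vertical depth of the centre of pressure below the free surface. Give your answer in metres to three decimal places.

h_p = 0.625 m

γ = ρg = 1126 × 9.81 / 1000 = 11.04606 kN/m³.
The centroid is at the centre, 0.5 m below the top of the plate, so the centroid depth is h_c = 0.5 m.
A = π(0.5)² = 0.785398 m².
Resultant F = γ·h_c·A = 11.04606 × 0.5 × 0.785398 = 4.33778 kN.
I_c = πr⁴/4 = π × 0.5⁴/4 = 0.0490874 m⁴.
Centre of pressure: y_p = y_c + I_c/(y_c·A) = 0.5 + 0.0490874/(0.5 × 0.785398) = 0.5 + 0.125 = 0.625 m along the plane.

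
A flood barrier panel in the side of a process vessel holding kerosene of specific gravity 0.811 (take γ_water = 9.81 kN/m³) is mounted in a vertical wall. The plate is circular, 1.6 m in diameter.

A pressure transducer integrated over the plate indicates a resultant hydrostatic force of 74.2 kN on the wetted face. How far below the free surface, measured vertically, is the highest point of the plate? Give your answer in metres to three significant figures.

γ = 0.811 × 9.81 = 7.95591 kN/m³.
A = π(0.8)² = 2.01062 m².
From F = γ·h_c·A, the centroid depth is h_c = 74.2/(7.95591 × 2.01062) = 4.63857 m.
The centroid is at the centre, 0.8 m below the top of the plate, so the highest point sits at h_top = 4.63857 − 0.8 = 3.83857 m below the surface.

d_top ≈ 3.84 m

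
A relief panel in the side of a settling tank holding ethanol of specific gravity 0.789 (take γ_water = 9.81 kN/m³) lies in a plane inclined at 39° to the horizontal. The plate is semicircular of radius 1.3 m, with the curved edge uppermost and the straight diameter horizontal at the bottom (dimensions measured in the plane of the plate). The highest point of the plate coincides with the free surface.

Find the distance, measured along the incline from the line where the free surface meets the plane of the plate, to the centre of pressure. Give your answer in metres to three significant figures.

γ = 0.789 × 9.81 = 7.74009 kN/m³.
Let θ = 39° be the plate's angle to the horizontal; measure y along the incline from where the plane meets the free surface. Vertical depth h = y·sinθ with sinθ = 0.629320.
The centroid lies 4r/(3π) = 0.551737 m above the diameter, so r − 4r/(3π) = 1.3 − 0.551737 = 0.748263 m below the topmost point, so y_c = 0.748263 m and h_c = 0.748263 × 0.629320 = 0.470897 m.
A = πr²/2 = π × 1.3²/2 = 2.65465 m².
Resultant F = γ·h_c·A = 7.74009 × 0.470897 × 2.65465 = 9.67563 kN.
I_c = (π/8 − 8/(9π))·r⁴ = 0.109757 × 1.3⁴ = 0.313477 m⁴.
Centre of pressure: y_p = y_c + I_c/(y_c·A) = 0.748263 + 0.313477/(0.748263 × 2.65465) = 0.748263 + 0.157813 = 0.906076 m along the plane.

y_p = 0.906 m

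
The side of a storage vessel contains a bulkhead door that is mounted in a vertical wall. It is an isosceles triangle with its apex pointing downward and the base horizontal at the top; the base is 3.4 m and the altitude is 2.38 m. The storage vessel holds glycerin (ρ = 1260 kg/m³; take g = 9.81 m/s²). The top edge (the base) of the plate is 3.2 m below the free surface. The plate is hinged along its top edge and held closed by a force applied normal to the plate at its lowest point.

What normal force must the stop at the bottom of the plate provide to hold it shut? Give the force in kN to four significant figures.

γ = ρg = 1260 × 9.81 / 1000 = 12.3606 kN/m³.
With the apex down, the centroid sits h/3 = 2.38/3 = 0.793333 m below the base (the top edge), so the centroid depth is h_c = 3.2 + 0.793333 = 3.99333 m.
A = ½ × 3.4 × 2.38 = 4.046 m².
Resultant F = γ·h_c·A = 12.3606 × 3.99333 × 4.046 = 199.71 kN.
I_c = b·h³/36 = 3.4 × 2.38³/36 = 1.27323 m⁴.
Centre of pressure: y_p = y_c + I_c/(y_c·A) = 3.99333 + 1.27323/(3.99333 × 4.046) = 3.99333 + 0.0788036 = 4.07213 m along the plane.
The resultant acts 0.793333 + 0.0788036 = 0.872137 m (along the plate) below the hinge at the top edge, so the moment about the hinge is M = F × 0.872137 = 199.71 × 0.872137 = 174.174 kN·m.
A normal force at the bottom, 2.38 m from the hinge, must supply this moment: P = 174.174/2.38 = 73.1824 kN.

P ≈ 73.18 kN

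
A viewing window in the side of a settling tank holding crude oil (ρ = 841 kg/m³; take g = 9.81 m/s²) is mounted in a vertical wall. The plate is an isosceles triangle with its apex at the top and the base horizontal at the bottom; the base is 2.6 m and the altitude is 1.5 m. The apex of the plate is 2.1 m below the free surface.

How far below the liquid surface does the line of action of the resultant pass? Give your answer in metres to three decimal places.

γ = ρg = 841 × 9.81 / 1000 = 8.25021 kN/m³.
With the apex up, the centroid sits 2h/3 = 2 × 1.5/3 = 1 m below the apex, so the centroid depth is h_c = 2.1 + 1 = 3.1 m.
A = ½ × 2.6 × 1.5 = 1.95 m².
Resultant F = γ·h_c·A = 8.25021 × 3.1 × 1.95 = 49.8725 kN.
I_c = b·h³/36 = 2.6 × 1.5³/36 = 0.24375 m⁴.
Centre of pressure: y_p = y_c + I_c/(y_c·A) = 3.1 + 0.24375/(3.1 × 1.95) = 3.1 + 0.0403226 = 3.14032 m along the plane.

h_p = 3.140 m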